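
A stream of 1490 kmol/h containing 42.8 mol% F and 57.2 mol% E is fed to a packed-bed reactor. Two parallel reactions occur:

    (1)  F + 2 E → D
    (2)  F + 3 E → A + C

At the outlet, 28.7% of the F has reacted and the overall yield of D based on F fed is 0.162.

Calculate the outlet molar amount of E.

Yield of D: 1ξ₁ / 637.7 = 0.162 → ξ₁ = 103.3 kmol/h.
Conversion of F: 1ξ₁ + 1ξ₂ = 0.287 × 637.7 = 183 → ξ₂ = 79.71 kmol/h.
Outlet amounts (n = n₀ + Σ ν·ξ):
  F: 637.7 − 1(103.3) − 1(79.71) = 454.7
  E: 852.3 − 2(103.3) − 3(79.71) = 406.5
  D: 0 + 1(103.3) = 103.3
  A: 0 + 1(79.71) = 79.71
  C: 0 + 1(79.71) = 79.71

407 kmol/h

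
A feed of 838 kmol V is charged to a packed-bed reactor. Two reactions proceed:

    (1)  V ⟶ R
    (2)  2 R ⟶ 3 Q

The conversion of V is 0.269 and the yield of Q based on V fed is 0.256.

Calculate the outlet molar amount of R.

Conversion of V: V consumed = 1ξ₁ = 0.269 × 838 → ξ₁ = 225.4 kmol.
Yield of Q: 3ξ₂ / 838 = 0.256 → ξ₂ = 71.51 kmol.
Outlet amounts (n = n₀ + Σ ν·ξ):
  V: 838 − 1(225.4) = 612.6
  R: 0 + 1(225.4) − 2(71.51) = 82.4
  Q: 0 + 3(71.51) = 214.5

82.4 kmol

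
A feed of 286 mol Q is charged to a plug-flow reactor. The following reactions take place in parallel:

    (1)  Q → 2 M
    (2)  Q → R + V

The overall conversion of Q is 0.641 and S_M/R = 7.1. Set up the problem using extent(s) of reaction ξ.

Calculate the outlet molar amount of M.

286 mol

Conversion of Q: Q consumed = 0.641 × 286 = 183.3 mol = 1ξ₁ + 1ξ₂.
Selectivity: 2ξ₁ / (1ξ₂) = 7.1 → ξ₁ = 3.55 ξ₂.
Substitute: (1·3.55 + 1) ξ₂ = 183.3 → ξ₂ = 40.29 mol, ξ₁ = 143 mol.
Outlet amounts (n = n₀ + Σ ν·ξ):
  Q: 286 − 1(143) − 1(40.29) = 102.7
  M: 0 + 2(143) = 286.1
  R: 0 + 1(40.29) = 40.29
  V: 0 + 1(40.29) = 40.29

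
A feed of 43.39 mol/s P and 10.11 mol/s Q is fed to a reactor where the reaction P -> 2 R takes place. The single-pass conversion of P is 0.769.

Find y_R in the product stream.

P reacted = 0.769 × 43.39 = 33.37 mol/s; ν_P = −1, so ξ = 33.37/1 = 33.37 mol/s.
Outlet amounts (n = n₀ + ν ξ):
  P: 43.39 − 1(33.37) = 10.02
  R: 0 + 2(33.37) = 66.73
  Q: 10.11 (inert)
Total out = 86.87 mol/s; y_R = 66.73 / 86.87 = 0.7682.

0.768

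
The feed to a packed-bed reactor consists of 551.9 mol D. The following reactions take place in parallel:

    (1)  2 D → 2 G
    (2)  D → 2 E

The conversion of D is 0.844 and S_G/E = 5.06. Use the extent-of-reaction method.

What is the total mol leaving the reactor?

594 mol

Conversion of D: D consumed = 0.844 × 551.9 = 465.8 mol = 2ξ₁ + 1ξ₂.
Selectivity: 2ξ₁ / (2ξ₂) = 5.06 → ξ₁ = 5.06 ξ₂.
Substitute: (2·5.06 + 1) ξ₂ = 465.8 → ξ₂ = 41.89 mol, ξ₁ = 212 mol.
Outlet amounts (n = n₀ + Σ ν·ξ):
  D: 551.9 − 2(212) − 1(41.89) = 86.1
  G: 0 + 2(212) = 423.9
  E: 0 + 2(41.89) = 83.78
Total out = 86.1 + 423.9 + 83.78 = 593.8 mol.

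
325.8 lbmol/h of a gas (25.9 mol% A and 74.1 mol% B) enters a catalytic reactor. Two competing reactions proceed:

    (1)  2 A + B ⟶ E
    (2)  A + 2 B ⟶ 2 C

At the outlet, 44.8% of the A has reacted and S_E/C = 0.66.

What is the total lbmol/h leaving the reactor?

288 lbmol/h

Conversion of A: A consumed = 0.448 × 84.38 = 37.8 lbmol/h = 2ξ₁ + 1ξ₂.
Selectivity: 1ξ₁ / (2ξ₂) = 0.66 → ξ₁ = 1.32 ξ₂.
Substitute: (2·1.32 + 1) ξ₂ = 37.8 → ξ₂ = 10.39 lbmol/h, ξ₁ = 13.71 lbmol/h.
Outlet amounts (n = n₀ + Σ ν·ξ):
  A: 84.38 − 2(13.71) − 1(10.39) = 46.58
  B: 241.4 − 1(13.71) − 2(10.39) = 206.9
  E: 0 + 1(13.71) = 13.71
  C: 0 + 2(10.39) = 20.77
Total out = 46.58 + 206.9 + 13.71 + 20.77 = 288 lbmol/h.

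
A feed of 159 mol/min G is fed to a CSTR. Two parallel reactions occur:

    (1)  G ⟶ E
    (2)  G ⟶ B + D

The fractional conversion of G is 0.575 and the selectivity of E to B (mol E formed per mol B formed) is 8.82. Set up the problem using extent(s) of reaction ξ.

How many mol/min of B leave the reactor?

Conversion of G: G consumed = 0.575 × 159 = 91.42 mol/min = 1ξ₁ + 1ξ₂.
Selectivity: 1ξ₁ / (1ξ₂) = 8.82 → ξ₁ = 8.82 ξ₂.
Substitute: (1·8.82 + 1) ξ₂ = 91.42 → ξ₂ = 9.31 mol/min, ξ₁ = 82.11 mol/min.
Outlet amounts (n = n₀ + Σ ν·ξ):
  G: 159 − 1(82.11) − 1(9.31) = 67.58
  E: 0 + 1(82.11) = 82.11
  B: 0 + 1(9.31) = 9.31
  D: 0 + 1(9.31) = 9.31

9.31 mol/min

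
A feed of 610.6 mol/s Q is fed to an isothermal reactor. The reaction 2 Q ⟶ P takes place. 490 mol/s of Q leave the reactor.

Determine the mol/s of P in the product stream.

60.3 mol/s

For Q: n = n₀ − 2ξ → 490 = 610.6 − 2ξ, giving ξ = 60.3 mol/s.
Outlet amounts (n = n₀ + ν ξ):
  Q: 610.6 − 2(60.3) = 490
  P: 0 + 1(60.3) = 60.3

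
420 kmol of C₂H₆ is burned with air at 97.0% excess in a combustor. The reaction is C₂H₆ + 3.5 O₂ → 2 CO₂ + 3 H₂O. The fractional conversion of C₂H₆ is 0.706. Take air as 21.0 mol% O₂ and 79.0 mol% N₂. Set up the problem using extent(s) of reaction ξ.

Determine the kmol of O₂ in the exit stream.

1860 kmol

Stoichiometric O₂ = 3.5 × 420 = 1470 kmol; O₂ fed = 1470 × 1.970 = 2896 kmol.
N₂ fed = 2896 × 79/21 = 10890 kmol.
Fuel reacted = 0.706 × 420 → ξ = 296.5 kmol.
Outlet (n = n₀ + ν ξ):
  C₂H₆: 420 − 1(296.5) = 123.5
  O₂: 2896 − 3.5(296.5) = 1858
  N₂: 10890 (inert)
  CO₂: 0 + 2(296.5) = 593
  H₂O: 0 + 3(296.5) = 889.6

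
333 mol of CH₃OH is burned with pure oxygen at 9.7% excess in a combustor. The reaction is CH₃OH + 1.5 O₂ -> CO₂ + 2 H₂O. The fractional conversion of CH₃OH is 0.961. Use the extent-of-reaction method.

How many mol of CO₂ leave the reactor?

320 mol

Stoichiometric O₂ = 1.5 × 333 = 499.5 mol; O₂ fed = 499.5 × 1.097 = 548 mol.
Fuel reacted = 0.961 × 333 → ξ = 320 mol.
Outlet (n = n₀ + ν ξ):
  CH₃OH: 333 − 1(320) = 12.99
  O₂: 548 − 1.5(320) = 67.93
  CO₂: 0 + 1(320) = 320
  H₂O: 0 + 2(320) = 640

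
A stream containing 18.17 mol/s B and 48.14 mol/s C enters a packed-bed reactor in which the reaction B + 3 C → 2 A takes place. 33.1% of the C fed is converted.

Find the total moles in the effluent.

C reacted = 0.331 × 48.14 = 15.93 mol/s; ν_C = −3, so ξ = 15.93/3 = 5.311 mol/s.
Outlet amounts (n = n₀ + ν ξ):
  B: 18.17 − 1(5.311) = 12.86
  C: 48.14 − 3(5.311) = 32.21
  A: 0 + 2(5.311) = 10.62
Total out = 12.86 + 32.21 + 10.62 = 55.69 mol/s.

55.7 mol/s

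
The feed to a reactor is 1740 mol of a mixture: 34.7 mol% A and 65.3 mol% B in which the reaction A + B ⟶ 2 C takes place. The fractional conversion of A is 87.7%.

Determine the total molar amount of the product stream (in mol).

A reacted = 0.877 × 603.8 = 529.5 mol; ν_A = −1, so ξ = 529.5/1 = 529.5 mol.
Outlet amounts (n = n₀ + ν ξ):
  A: 603.8 − 1(529.5) = 74.26
  B: 1136 − 1(529.5) = 606.7
  C: 0 + 2(529.5) = 1059
Total out = 74.26 + 606.7 + 1059 = 1740 mol.

1740 mol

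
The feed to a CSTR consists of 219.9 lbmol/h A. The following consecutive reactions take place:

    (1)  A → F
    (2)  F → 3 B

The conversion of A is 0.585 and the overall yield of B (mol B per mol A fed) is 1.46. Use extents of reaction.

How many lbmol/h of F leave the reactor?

Conversion of A: A consumed = 1ξ₁ = 0.585 × 219.9 → ξ₁ = 128.6 lbmol/h.
Yield of B: 3ξ₂ / 219.9 = 1.46 → ξ₂ = 107 lbmol/h.
Outlet amounts (n = n₀ + Σ ν·ξ):
  A: 219.9 − 1(128.6) = 91.26
  F: 0 + 1(128.6) − 1(107) = 21.62
  B: 0 + 3(107) = 321.1

21.6 lbmol/h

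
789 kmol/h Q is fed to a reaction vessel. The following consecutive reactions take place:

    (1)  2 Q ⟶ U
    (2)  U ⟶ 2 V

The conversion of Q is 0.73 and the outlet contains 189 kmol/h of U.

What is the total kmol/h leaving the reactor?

Conversion of Q: Q consumed = 2ξ₁ = 0.73 × 789 → ξ₁ = 288 kmol/h.
U balance: n_U = 0 + 1ξ₁ − 1ξ₂ = 189 → ξ₂ = (1·288 − 189)/1 = 98.99 kmol/h.
Outlet amounts (n = n₀ + Σ ν·ξ):
  Q: 789 − 2(288) = 213
  U: 0 + 1(288) − 1(98.99) = 189
  V: 0 + 2(98.99) = 198
Total out = 213 + 189 + 198 = 600 kmol/h.

600 kmol/h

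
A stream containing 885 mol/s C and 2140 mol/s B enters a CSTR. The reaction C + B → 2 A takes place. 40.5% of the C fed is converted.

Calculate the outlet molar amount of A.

717 mol/s

C reacted = 0.405 × 885 = 358.4 mol/s; ν_C = −1, so ξ = 358.4/1 = 358.4 mol/s.
Outlet amounts (n = n₀ + ν ξ):
  C: 885 − 1(358.4) = 526.6
  B: 2140 − 1(358.4) = 1782
  A: 0 + 2(358.4) = 716.9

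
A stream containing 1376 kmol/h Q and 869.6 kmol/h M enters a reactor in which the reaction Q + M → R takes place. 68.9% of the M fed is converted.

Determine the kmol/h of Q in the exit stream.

M reacted = 0.689 × 869.6 = 599.2 kmol/h; ν_M = −1, so ξ = 599.2/1 = 599.2 kmol/h.
Outlet amounts (n = n₀ + ν ξ):
  Q: 1376 − 1(599.2) = 776.8
  M: 869.6 − 1(599.2) = 270.4
  R: 0 + 1(599.2) = 599.2

777 kmol/h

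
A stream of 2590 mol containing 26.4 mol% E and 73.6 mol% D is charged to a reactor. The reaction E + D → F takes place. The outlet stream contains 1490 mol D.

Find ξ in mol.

For D: n = n₀ − 1ξ → 1490 = 1906 − 1ξ, giving ξ = 416.2 mol.
Outlet amounts (n = n₀ + ν ξ):
  E: 683.8 − 1(416.2) = 267.5
  D: 1906 − 1(416.2) = 1490
  F: 0 + 1(416.2) = 416.2

ξ = 416 mol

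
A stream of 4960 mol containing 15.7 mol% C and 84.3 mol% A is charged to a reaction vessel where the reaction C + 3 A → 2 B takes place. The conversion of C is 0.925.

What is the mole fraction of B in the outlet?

0.409

C reacted = 0.925 × 778.7 = 720.3 mol; ν_C = −1, so ξ = 720.3/1 = 720.3 mol.
Outlet amounts (n = n₀ + ν ξ):
  C: 778.7 − 1(720.3) = 58.4
  A: 4181 − 3(720.3) = 2020
  B: 0 + 2(720.3) = 1441
Total out = 3519 mol; y_B = 1441 / 3519 = 0.4093.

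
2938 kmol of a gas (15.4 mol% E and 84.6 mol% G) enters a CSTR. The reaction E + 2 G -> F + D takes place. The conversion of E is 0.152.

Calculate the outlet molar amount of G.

E reacted = 0.152 × 452.5 = 68.77 kmol; ν_E = −1, so ξ = 68.77/1 = 68.77 kmol.
Outlet amounts (n = n₀ + ν ξ):
  E: 452.5 − 1(68.77) = 383.7
  G: 2486 − 2(68.77) = 2348
  F: 0 + 1(68.77) = 68.77
  D: 0 + 1(68.77) = 68.77

2350 kmol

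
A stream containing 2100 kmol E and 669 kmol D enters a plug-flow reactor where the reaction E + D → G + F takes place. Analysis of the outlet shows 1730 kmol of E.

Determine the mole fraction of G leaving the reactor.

0.134

For E: n = n₀ − 1ξ → 1730 = 2100 − 1ξ, giving ξ = 370 kmol.
Outlet amounts (n = n₀ + ν ξ):
  E: 2100 − 1(370) = 1730
  D: 669 − 1(370) = 299
  G: 0 + 1(370) = 370
  F: 0 + 1(370) = 370
Total out = 2769 kmol; y_G = 370 / 2769 = 0.1336.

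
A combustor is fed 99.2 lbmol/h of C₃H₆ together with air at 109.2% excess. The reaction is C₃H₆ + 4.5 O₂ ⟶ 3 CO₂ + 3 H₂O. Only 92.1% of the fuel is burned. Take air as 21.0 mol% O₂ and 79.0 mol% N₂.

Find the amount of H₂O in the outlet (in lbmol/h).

Stoichiometric O₂ = 4.5 × 99.2 = 446.4 lbmol/h; O₂ fed = 446.4 × 2.092 = 933.9 lbmol/h.
N₂ fed = 933.9 × 79/21 = 3513 lbmol/h.
Fuel reacted = 0.921 × 99.2 → ξ = 91.36 lbmol/h.
Outlet (n = n₀ + ν ξ):
  C₃H₆: 99.2 − 1(91.36) = 7.837
  O₂: 933.9 − 4.5(91.36) = 522.7
  N₂: 3513 (inert)
  CO₂: 0 + 3(91.36) = 274.1
  H₂O: 0 + 3(91.36) = 274.1

274 lbmol/h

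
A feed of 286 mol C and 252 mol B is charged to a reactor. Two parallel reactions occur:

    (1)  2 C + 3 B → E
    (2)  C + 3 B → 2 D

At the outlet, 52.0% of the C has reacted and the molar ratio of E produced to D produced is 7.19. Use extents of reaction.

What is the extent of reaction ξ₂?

ξ₂ = 5 mol

Conversion of C: C consumed = 0.52 × 286 = 148.7 mol = 2ξ₁ + 1ξ₂.
Selectivity: 1ξ₁ / (2ξ₂) = 7.19 → ξ₁ = 14.38 ξ₂.
Substitute: (2·14.38 + 1) ξ₂ = 148.7 → ξ₂ = 4.997 mol, ξ₁ = 71.86 mol.
Outlet amounts (n = n₀ + Σ ν·ξ):
  C: 286 − 2(71.86) − 1(4.997) = 137.3
  B: 252 − 3(71.86) − 3(4.997) = 21.42
  E: 0 + 1(71.86) = 71.86
  D: 0 + 2(4.997) = 9.995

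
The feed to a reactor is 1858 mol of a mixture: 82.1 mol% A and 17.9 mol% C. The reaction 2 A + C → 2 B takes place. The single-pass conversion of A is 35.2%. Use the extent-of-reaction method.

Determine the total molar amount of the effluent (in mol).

1590 mol

A reacted = 0.352 × 1525 = 536.9 mol; ν_A = −2, so ξ = 536.9/2 = 268.5 mol.
Outlet amounts (n = n₀ + ν ξ):
  A: 1525 − 2(268.5) = 988.5
  C: 332.6 − 1(268.5) = 64.11
  B: 0 + 2(268.5) = 536.9
Total out = 988.5 + 64.11 + 536.9 = 1590 mol.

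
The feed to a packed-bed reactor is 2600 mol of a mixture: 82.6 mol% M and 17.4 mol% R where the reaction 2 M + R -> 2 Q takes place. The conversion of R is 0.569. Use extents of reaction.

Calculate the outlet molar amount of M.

1630 mol

R reacted = 0.569 × 452.4 = 257.4 mol; ν_R = −1, so ξ = 257.4/1 = 257.4 mol.
Outlet amounts (n = n₀ + ν ξ):
  M: 2148 − 2(257.4) = 1633
  R: 452.4 − 1(257.4) = 195
  Q: 0 + 2(257.4) = 514.8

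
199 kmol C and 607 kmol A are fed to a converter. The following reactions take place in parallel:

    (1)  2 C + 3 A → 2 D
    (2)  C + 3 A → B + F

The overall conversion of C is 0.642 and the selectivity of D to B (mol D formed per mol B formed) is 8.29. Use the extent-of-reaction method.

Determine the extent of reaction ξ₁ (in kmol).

Conversion of C: C consumed = 0.642 × 199 = 127.8 kmol = 2ξ₁ + 1ξ₂.
Selectivity: 2ξ₁ / (1ξ₂) = 8.29 → ξ₁ = 4.145 ξ₂.
Substitute: (2·4.145 + 1) ξ₂ = 127.8 → ξ₂ = 13.75 kmol, ξ₁ = 57 kmol.
Outlet amounts (n = n₀ + Σ ν·ξ):
  C: 199 − 2(57) − 1(13.75) = 71.24
  A: 607 − 3(57) − 3(13.75) = 394.7
  D: 0 + 2(57) = 114
  B: 0 + 1(13.75) = 13.75
  F: 0 + 1(13.75) = 13.75

ξ₁ = 57 kmol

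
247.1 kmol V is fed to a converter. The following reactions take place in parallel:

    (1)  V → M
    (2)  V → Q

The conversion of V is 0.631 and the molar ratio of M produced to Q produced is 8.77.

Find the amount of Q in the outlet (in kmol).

Conversion of V: V consumed = 0.631 × 247.1 = 155.9 kmol = 1ξ₁ + 1ξ₂.
Selectivity: 1ξ₁ / (1ξ₂) = 8.77 → ξ₁ = 8.77 ξ₂.
Substitute: (1·8.77 + 1) ξ₂ = 155.9 → ξ₂ = 15.96 kmol, ξ₁ = 140 kmol.
Outlet amounts (n = n₀ + Σ ν·ξ):
  V: 247.1 − 1(140) − 1(15.96) = 91.18
  M: 0 + 1(140) = 140
  Q: 0 + 1(15.96) = 15.96

16 kmol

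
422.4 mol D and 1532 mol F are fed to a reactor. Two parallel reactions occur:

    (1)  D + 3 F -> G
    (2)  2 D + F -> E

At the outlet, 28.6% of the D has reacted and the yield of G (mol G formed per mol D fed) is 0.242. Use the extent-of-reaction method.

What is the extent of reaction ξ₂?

Yield of G: 1ξ₁ / 422.4 = 0.242 → ξ₁ = 102.2 mol.
Conversion of D: 1ξ₁ + 2ξ₂ = 0.286 × 422.4 = 120.8 → ξ₂ = 9.293 mol.
Outlet amounts (n = n₀ + Σ ν·ξ):
  D: 422.4 − 1(102.2) − 2(9.293) = 301.6
  F: 1532 − 3(102.2) − 1(9.293) = 1216
  G: 0 + 1(102.2) = 102.2
  E: 0 + 1(9.293) = 9.293

ξ₂ = 9.29 mol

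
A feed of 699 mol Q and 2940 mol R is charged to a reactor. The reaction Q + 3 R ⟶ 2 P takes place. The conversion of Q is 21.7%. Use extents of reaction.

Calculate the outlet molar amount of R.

2480 mol

Q reacted = 0.217 × 699 = 151.7 mol; ν_Q = −1, so ξ = 151.7/1 = 151.7 mol.
Outlet amounts (n = n₀ + ν ξ):
  Q: 699 − 1(151.7) = 547.3
  R: 2940 − 3(151.7) = 2485
  P: 0 + 2(151.7) = 303.4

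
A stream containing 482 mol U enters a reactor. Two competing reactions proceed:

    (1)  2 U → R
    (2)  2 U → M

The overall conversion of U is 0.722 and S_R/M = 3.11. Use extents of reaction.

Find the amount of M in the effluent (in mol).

Conversion of U: U consumed = 0.722 × 482 = 348 mol = 2ξ₁ + 2ξ₂.
Selectivity: 1ξ₁ / (1ξ₂) = 3.11 → ξ₁ = 3.11 ξ₂.
Substitute: (2·3.11 + 2) ξ₂ = 348 → ξ₂ = 42.34 mol, ξ₁ = 131.7 mol.
Outlet amounts (n = n₀ + Σ ν·ξ):
  U: 482 − 2(131.7) − 2(42.34) = 134
  R: 0 + 1(131.7) = 131.7
  M: 0 + 1(42.34) = 42.34

42.3 mol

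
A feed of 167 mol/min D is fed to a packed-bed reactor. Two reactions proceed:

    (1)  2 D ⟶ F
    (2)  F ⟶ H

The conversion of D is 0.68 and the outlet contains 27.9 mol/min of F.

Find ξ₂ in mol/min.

ξ₂ = 28.9 mol/min

Conversion of D: D consumed = 2ξ₁ = 0.68 × 167 → ξ₁ = 56.78 mol/min.
F balance: n_F = 0 + 1ξ₁ − 1ξ₂ = 27.9 → ξ₂ = (1·56.78 − 27.9)/1 = 28.88 mol/min.
Outlet amounts (n = n₀ + Σ ν·ξ):
  D: 167 − 2(56.78) = 53.44
  F: 0 + 1(56.78) − 1(28.88) = 27.9
  H: 0 + 1(28.88) = 28.88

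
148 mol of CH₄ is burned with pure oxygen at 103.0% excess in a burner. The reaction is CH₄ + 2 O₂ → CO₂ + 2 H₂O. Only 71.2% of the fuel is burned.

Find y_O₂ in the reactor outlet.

0.521

Stoichiometric O₂ = 2 × 148 = 296 mol; O₂ fed = 296 × 2.030 = 600.9 mol.
Fuel reacted = 0.712 × 148 → ξ = 105.4 mol.
Outlet (n = n₀ + ν ξ):
  CH₄: 148 − 1(105.4) = 42.62
  O₂: 600.9 − 2(105.4) = 390.1
  CO₂: 0 + 1(105.4) = 105.4
  H₂O: 0 + 2(105.4) = 210.8
Total out = 748.9 mol; y_O₂ = 390.1 / 748.9 = 0.5209.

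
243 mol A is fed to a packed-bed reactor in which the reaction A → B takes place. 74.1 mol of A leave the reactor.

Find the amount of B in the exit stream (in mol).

For A: n = n₀ − 1ξ → 74.1 = 243 − 1ξ, giving ξ = 168.9 mol.
Outlet amounts (n = n₀ + ν ξ):
  A: 243 − 1(168.9) = 74.1
  B: 0 + 1(168.9) = 168.9

169 mol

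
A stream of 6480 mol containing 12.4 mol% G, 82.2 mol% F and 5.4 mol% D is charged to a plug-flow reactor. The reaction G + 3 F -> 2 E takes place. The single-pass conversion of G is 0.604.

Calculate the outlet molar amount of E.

G reacted = 0.604 × 803.5 = 485.3 mol; ν_G = −1, so ξ = 485.3/1 = 485.3 mol.
Outlet amounts (n = n₀ + ν ξ):
  G: 803.5 − 1(485.3) = 318.2
  F: 5327 − 3(485.3) = 3871
  E: 0 + 2(485.3) = 970.7
  D: 349.9 (inert)

971 mol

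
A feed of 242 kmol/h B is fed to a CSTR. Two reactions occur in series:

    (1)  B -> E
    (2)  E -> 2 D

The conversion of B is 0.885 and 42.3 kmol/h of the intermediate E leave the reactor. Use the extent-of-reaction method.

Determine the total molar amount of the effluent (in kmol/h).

Conversion of B: B consumed = 1ξ₁ = 0.885 × 242 → ξ₁ = 214.2 kmol/h.
E balance: n_E = 0 + 1ξ₁ − 1ξ₂ = 42.3 → ξ₂ = (1·214.2 − 42.3)/1 = 171.9 kmol/h.
Outlet amounts (n = n₀ + Σ ν·ξ):
  B: 242 − 1(214.2) = 27.83
  E: 0 + 1(214.2) − 1(171.9) = 42.3
  D: 0 + 2(171.9) = 343.7
Total out = 27.83 + 42.3 + 343.7 = 413.9 kmol/h.

414 kmol/h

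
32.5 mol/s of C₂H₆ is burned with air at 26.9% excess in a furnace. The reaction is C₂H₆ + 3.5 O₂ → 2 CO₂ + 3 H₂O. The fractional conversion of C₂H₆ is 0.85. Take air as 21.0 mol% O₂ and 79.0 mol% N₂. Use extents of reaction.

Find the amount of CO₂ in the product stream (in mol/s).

Stoichiometric O₂ = 3.5 × 32.5 = 113.8 mol/s; O₂ fed = 113.8 × 1.269 = 144.3 mol/s.
N₂ fed = 144.3 × 79/21 = 543 mol/s.
Fuel reacted = 0.85 × 32.5 → ξ = 27.62 mol/s.
Outlet (n = n₀ + ν ξ):
  C₂H₆: 32.5 − 1(27.62) = 4.875
  O₂: 144.3 − 3.5(27.62) = 47.66
  N₂: 543 (inert)
  CO₂: 0 + 2(27.62) = 55.25
  H₂O: 0 + 3(27.62) = 82.88

55.2 mol/s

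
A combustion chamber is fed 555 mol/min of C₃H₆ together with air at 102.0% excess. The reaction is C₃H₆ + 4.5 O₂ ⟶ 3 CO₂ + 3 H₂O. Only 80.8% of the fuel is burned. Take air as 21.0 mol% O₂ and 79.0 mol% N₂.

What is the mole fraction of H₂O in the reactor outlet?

0.0542

Stoichiometric O₂ = 4.5 × 555 = 2498 mol/min; O₂ fed = 2498 × 2.020 = 5045 mol/min.
N₂ fed = 5045 × 79/21 = 18980 mol/min.
Fuel reacted = 0.808 × 555 → ξ = 448.4 mol/min.
Outlet (n = n₀ + ν ξ):
  C₃H₆: 555 − 1(448.4) = 106.6
  O₂: 5045 − 4.5(448.4) = 3027
  N₂: 18980 (inert)
  CO₂: 0 + 3(448.4) = 1345
  H₂O: 0 + 3(448.4) = 1345
Total out = 24800 mol/min; y_H₂O = 1345 / 24800 = 0.05424.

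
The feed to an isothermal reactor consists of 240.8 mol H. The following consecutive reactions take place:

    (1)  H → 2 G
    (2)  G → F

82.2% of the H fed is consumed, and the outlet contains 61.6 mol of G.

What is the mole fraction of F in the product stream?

0.762

Conversion of H: H consumed = 1ξ₁ = 0.822 × 240.8 → ξ₁ = 197.9 mol.
G balance: n_G = 0 + 2ξ₁ − 1ξ₂ = 61.6 → ξ₂ = (2·197.9 − 61.6)/1 = 334.3 mol.
Outlet amounts (n = n₀ + Σ ν·ξ):
  H: 240.8 − 1(197.9) = 42.86
  G: 0 + 2(197.9) − 1(334.3) = 61.6
  F: 0 + 1(334.3) = 334.3
Total out = 438.7 mol; y_F = 334.3 / 438.7 = 0.7619.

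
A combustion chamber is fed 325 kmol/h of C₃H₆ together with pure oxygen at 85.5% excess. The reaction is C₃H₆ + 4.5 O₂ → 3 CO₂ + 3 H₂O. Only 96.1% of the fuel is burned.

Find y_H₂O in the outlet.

Stoichiometric O₂ = 4.5 × 325 = 1462 kmol/h; O₂ fed = 1462 × 1.855 = 2713 kmol/h.
Fuel reacted = 0.961 × 325 → ξ = 312.3 kmol/h.
Outlet (n = n₀ + ν ξ):
  C₃H₆: 325 − 1(312.3) = 12.68
  O₂: 2713 − 4.5(312.3) = 1307
  CO₂: 0 + 3(312.3) = 937
  H₂O: 0 + 3(312.3) = 937
Total out = 3194 kmol/h; y_H₂O = 937 / 3194 = 0.2933.

0.293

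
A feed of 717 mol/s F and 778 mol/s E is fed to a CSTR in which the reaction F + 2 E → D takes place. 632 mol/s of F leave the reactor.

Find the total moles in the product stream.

For F: n = n₀ − 1ξ → 632 = 717 − 1ξ, giving ξ = 85 mol/s.
Outlet amounts (n = n₀ + ν ξ):
  F: 717 − 1(85) = 632
  E: 778 − 2(85) = 608
  D: 0 + 1(85) = 85
Total out = 632 + 608 + 85 = 1325 mol/s.

1320 mol/s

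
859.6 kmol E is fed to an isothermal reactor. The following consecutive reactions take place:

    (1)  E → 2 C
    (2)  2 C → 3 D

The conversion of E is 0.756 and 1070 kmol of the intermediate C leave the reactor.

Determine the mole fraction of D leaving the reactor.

0.212

Conversion of E: E consumed = 1ξ₁ = 0.756 × 859.6 → ξ₁ = 649.9 kmol.
C balance: n_C = 0 + 2ξ₁ − 2ξ₂ = 1070 → ξ₂ = (2·649.9 − 1070)/2 = 114.9 kmol.
Outlet amounts (n = n₀ + Σ ν·ξ):
  E: 859.6 − 1(649.9) = 209.7
  C: 0 + 2(649.9) − 2(114.9) = 1070
  D: 0 + 3(114.9) = 344.6
Total out = 1624 kmol; y_D = 344.6 / 1624 = 0.2121.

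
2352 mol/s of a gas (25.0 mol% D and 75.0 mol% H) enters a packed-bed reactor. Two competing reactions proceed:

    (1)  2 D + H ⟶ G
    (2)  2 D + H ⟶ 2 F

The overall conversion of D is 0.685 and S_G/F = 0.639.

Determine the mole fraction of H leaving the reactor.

Conversion of D: D consumed = 0.685 × 588 = 402.8 mol/s = 2ξ₁ + 2ξ₂.
Selectivity: 1ξ₁ / (2ξ₂) = 0.639 → ξ₁ = 1.278 ξ₂.
Substitute: (2·1.278 + 2) ξ₂ = 402.8 → ξ₂ = 88.41 mol/s, ξ₁ = 113 mol/s.
Outlet amounts (n = n₀ + Σ ν·ξ):
  D: 588 − 2(113) − 2(88.41) = 185.2
  H: 1764 − 1(113) − 1(88.41) = 1563
  G: 0 + 1(113) = 113
  F: 0 + 2(88.41) = 176.8
Total out = 2038 mol/s; y_H = 1563 / 2038 = 0.7669.

0.767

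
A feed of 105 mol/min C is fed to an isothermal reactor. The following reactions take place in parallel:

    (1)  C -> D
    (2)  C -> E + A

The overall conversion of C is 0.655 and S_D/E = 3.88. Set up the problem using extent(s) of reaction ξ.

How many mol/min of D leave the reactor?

Conversion of C: C consumed = 0.655 × 105 = 68.78 mol/min = 1ξ₁ + 1ξ₂.
Selectivity: 1ξ₁ / (1ξ₂) = 3.88 → ξ₁ = 3.88 ξ₂.
Substitute: (1·3.88 + 1) ξ₂ = 68.78 → ξ₂ = 14.09 mol/min, ξ₁ = 54.68 mol/min.
Outlet amounts (n = n₀ + Σ ν·ξ):
  C: 105 − 1(54.68) − 1(14.09) = 36.22
  D: 0 + 1(54.68) = 54.68
  E: 0 + 1(14.09) = 14.09
  A: 0 + 1(14.09) = 14.09

54.7 mol/min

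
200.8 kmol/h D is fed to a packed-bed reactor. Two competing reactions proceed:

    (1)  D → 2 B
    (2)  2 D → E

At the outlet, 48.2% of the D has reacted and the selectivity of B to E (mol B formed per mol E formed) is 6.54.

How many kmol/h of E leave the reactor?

Conversion of D: D consumed = 0.482 × 200.8 = 96.79 kmol/h = 1ξ₁ + 2ξ₂.
Selectivity: 2ξ₁ / (1ξ₂) = 6.54 → ξ₁ = 3.27 ξ₂.
Substitute: (1·3.27 + 2) ξ₂ = 96.79 → ξ₂ = 18.37 kmol/h, ξ₁ = 60.05 kmol/h.
Outlet amounts (n = n₀ + Σ ν·ξ):
  D: 200.8 − 1(60.05) − 2(18.37) = 104
  B: 0 + 2(60.05) = 120.1
  E: 0 + 1(18.37) = 18.37

18.4 kmol/h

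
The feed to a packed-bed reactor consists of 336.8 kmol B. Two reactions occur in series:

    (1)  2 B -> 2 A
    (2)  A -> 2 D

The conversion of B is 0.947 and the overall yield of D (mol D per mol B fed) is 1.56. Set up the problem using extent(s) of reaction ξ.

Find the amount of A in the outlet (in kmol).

56.2 kmol

Conversion of B: B consumed = 2ξ₁ = 0.947 × 336.8 → ξ₁ = 159.5 kmol.
Yield of D: 2ξ₂ / 336.8 = 1.56 → ξ₂ = 262.7 kmol.
Outlet amounts (n = n₀ + Σ ν·ξ):
  B: 336.8 − 2(159.5) = 17.85
  A: 0 + 2(159.5) − 1(262.7) = 56.25
  D: 0 + 2(262.7) = 525.4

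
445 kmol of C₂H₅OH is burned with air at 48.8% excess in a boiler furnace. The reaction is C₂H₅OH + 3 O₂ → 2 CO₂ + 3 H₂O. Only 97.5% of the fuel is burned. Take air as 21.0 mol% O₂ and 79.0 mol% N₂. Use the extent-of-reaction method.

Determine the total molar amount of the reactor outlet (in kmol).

10300 kmol

Stoichiometric O₂ = 3 × 445 = 1335 kmol; O₂ fed = 1335 × 1.488 = 1986 kmol.
N₂ fed = 1986 × 79/21 = 7473 kmol.
Fuel reacted = 0.975 × 445 → ξ = 433.9 kmol.
Outlet (n = n₀ + ν ξ):
  C₂H₅OH: 445 − 1(433.9) = 11.12
  O₂: 1986 − 3(433.9) = 684.9
  N₂: 7473 (inert)
  CO₂: 0 + 2(433.9) = 867.8
  H₂O: 0 + 3(433.9) = 1302
Total out = 11.12 + 684.9 + 7473 + 867.8 + 1302 = 10340 kmol.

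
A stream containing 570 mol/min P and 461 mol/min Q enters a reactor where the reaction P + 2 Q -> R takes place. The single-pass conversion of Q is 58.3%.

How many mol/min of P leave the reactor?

436 mol/min

Q reacted = 0.583 × 461 = 268.8 mol/min; ν_Q = −2, so ξ = 268.8/2 = 134.4 mol/min.
Outlet amounts (n = n₀ + ν ξ):
  P: 570 − 1(134.4) = 435.6
  Q: 461 − 2(134.4) = 192.2
  R: 0 + 1(134.4) = 134.4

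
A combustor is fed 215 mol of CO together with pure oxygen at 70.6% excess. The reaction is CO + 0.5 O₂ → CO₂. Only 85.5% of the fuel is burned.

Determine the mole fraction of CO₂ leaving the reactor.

0.6

Stoichiometric O₂ = 0.5 × 215 = 107.5 mol; O₂ fed = 107.5 × 1.706 = 183.4 mol.
Fuel reacted = 0.855 × 215 → ξ = 183.8 mol.
Outlet (n = n₀ + ν ξ):
  CO: 215 − 1(183.8) = 31.18
  O₂: 183.4 − 0.5(183.8) = 91.48
  CO₂: 0 + 1(183.8) = 183.8
Total out = 306.5 mol; y_CO₂ = 183.8 / 306.5 = 0.5998.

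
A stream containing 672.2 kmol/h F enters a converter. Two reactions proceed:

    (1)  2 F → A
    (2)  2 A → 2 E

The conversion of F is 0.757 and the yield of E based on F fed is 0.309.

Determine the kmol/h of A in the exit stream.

Conversion of F: F consumed = 2ξ₁ = 0.757 × 672.2 → ξ₁ = 254.4 kmol/h.
Yield of E: 2ξ₂ / 672.2 = 0.309 → ξ₂ = 103.9 kmol/h.
Outlet amounts (n = n₀ + Σ ν·ξ):
  F: 672.2 − 2(254.4) = 163.3
  A: 0 + 1(254.4) − 2(103.9) = 46.72
  E: 0 + 2(103.9) = 207.7

46.7 kmol/h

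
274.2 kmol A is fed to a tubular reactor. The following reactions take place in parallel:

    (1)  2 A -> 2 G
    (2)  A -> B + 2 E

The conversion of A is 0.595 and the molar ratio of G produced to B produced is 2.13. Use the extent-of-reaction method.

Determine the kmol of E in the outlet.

104 kmol

Conversion of A: A consumed = 0.595 × 274.2 = 163.1 kmol = 2ξ₁ + 1ξ₂.
Selectivity: 2ξ₁ / (1ξ₂) = 2.13 → ξ₁ = 1.065 ξ₂.
Substitute: (2·1.065 + 1) ξ₂ = 163.1 → ξ₂ = 52.12 kmol, ξ₁ = 55.51 kmol.
Outlet amounts (n = n₀ + Σ ν·ξ):
  A: 274.2 − 2(55.51) − 1(52.12) = 111.1
  G: 0 + 2(55.51) = 111
  B: 0 + 1(52.12) = 52.12
  E: 0 + 2(52.12) = 104.2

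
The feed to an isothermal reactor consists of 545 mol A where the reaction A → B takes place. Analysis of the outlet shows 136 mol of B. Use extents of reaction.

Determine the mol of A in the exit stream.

409 mol

For B: n = n₀ + 1ξ → 136 = 0 + 1ξ, giving ξ = 136 mol.
Outlet amounts (n = n₀ + ν ξ):
  A: 545 − 1(136) = 409
  B: 0 + 1(136) = 136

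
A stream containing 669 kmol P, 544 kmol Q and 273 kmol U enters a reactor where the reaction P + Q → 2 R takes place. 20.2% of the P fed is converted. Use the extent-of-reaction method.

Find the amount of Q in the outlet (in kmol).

409 kmol

P reacted = 0.202 × 669 = 135.1 kmol; ν_P = −1, so ξ = 135.1/1 = 135.1 kmol.
Outlet amounts (n = n₀ + ν ξ):
  P: 669 − 1(135.1) = 533.9
  Q: 544 − 1(135.1) = 408.9
  R: 0 + 2(135.1) = 270.3
  U: 273 (inert)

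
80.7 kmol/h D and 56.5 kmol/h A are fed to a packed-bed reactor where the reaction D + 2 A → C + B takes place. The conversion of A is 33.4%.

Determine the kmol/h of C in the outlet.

A reacted = 0.334 × 56.5 = 18.87 kmol/h; ν_A = −2, so ξ = 18.87/2 = 9.436 kmol/h.
Outlet amounts (n = n₀ + ν ξ):
  D: 80.7 − 1(9.436) = 71.26
  A: 56.5 − 2(9.436) = 37.63
  C: 0 + 1(9.436) = 9.436
  B: 0 + 1(9.436) = 9.436

9.44 kmol/h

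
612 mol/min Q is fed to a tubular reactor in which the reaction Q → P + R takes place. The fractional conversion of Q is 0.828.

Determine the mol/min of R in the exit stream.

507 mol/min

Q reacted = 0.828 × 612 = 506.7 mol/min; ν_Q = −1, so ξ = 506.7/1 = 506.7 mol/min.
Outlet amounts (n = n₀ + ν ξ):
  Q: 612 − 1(506.7) = 105.3
  P: 0 + 1(506.7) = 506.7
  R: 0 + 1(506.7) = 506.7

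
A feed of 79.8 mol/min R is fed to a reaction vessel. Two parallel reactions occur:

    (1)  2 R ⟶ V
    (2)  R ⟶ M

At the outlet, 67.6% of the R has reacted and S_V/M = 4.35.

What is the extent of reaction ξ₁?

Conversion of R: R consumed = 0.676 × 79.8 = 53.94 mol/min = 2ξ₁ + 1ξ₂.
Selectivity: 1ξ₁ / (1ξ₂) = 4.35 → ξ₁ = 4.35 ξ₂.
Substitute: (2·4.35 + 1) ξ₂ = 53.94 → ξ₂ = 5.561 mol/min, ξ₁ = 24.19 mol/min.
Outlet amounts (n = n₀ + Σ ν·ξ):
  R: 79.8 − 2(24.19) − 1(5.561) = 25.86
  V: 0 + 1(24.19) = 24.19
  M: 0 + 1(5.561) = 5.561

ξ₁ = 24.2 mol/min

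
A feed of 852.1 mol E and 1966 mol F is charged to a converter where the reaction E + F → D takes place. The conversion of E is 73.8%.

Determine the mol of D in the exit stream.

E reacted = 0.738 × 852.1 = 628.8 mol; ν_E = −1, so ξ = 628.8/1 = 628.8 mol.
Outlet amounts (n = n₀ + ν ξ):
  E: 852.1 − 1(628.8) = 223.3
  F: 1966 − 1(628.8) = 1337
  D: 0 + 1(628.8) = 628.8

629 mol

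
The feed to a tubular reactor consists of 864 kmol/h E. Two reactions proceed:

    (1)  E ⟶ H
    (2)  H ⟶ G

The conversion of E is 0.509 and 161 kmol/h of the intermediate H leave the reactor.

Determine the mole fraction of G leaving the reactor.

0.323

Conversion of E: E consumed = 1ξ₁ = 0.509 × 864 → ξ₁ = 439.8 kmol/h.
H balance: n_H = 0 + 1ξ₁ − 1ξ₂ = 161 → ξ₂ = (1·439.8 − 161)/1 = 278.8 kmol/h.
Outlet amounts (n = n₀ + Σ ν·ξ):
  E: 864 − 1(439.8) = 424.2
  H: 0 + 1(439.8) − 1(278.8) = 161
  G: 0 + 1(278.8) = 278.8
Total out = 864 kmol/h; y_G = 278.8 / 864 = 0.3227.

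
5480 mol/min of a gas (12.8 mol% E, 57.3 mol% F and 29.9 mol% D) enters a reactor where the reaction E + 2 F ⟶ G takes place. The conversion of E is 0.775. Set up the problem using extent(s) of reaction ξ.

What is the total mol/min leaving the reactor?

E reacted = 0.775 × 701.4 = 543.6 mol/min; ν_E = −1, so ξ = 543.6/1 = 543.6 mol/min.
Outlet amounts (n = n₀ + ν ξ):
  E: 701.4 − 1(543.6) = 157.8
  F: 3140 − 2(543.6) = 2053
  G: 0 + 1(543.6) = 543.6
  D: 1639 (inert)
Total out = 157.8 + 2053 + 543.6 + 1639 = 4393 mol/min.

4390 mol/min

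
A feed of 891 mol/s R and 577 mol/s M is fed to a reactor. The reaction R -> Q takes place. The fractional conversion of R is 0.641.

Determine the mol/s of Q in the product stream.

571 mol/s

R reacted = 0.641 × 891 = 571.1 mol/s; ν_R = −1, so ξ = 571.1/1 = 571.1 mol/s.
Outlet amounts (n = n₀ + ν ξ):
  R: 891 − 1(571.1) = 319.9
  Q: 0 + 1(571.1) = 571.1
  M: 577 (inert)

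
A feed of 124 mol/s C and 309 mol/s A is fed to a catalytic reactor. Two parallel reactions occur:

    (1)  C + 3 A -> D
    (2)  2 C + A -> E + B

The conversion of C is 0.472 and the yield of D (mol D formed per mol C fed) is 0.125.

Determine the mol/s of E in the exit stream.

Yield of D: 1ξ₁ / 124 = 0.125 → ξ₁ = 15.5 mol/s.
Conversion of C: 1ξ₁ + 2ξ₂ = 0.472 × 124 = 58.53 → ξ₂ = 21.51 mol/s.
Outlet amounts (n = n₀ + Σ ν·ξ):
  C: 124 − 1(15.5) − 2(21.51) = 65.47
  A: 309 − 3(15.5) − 1(21.51) = 241
  D: 0 + 1(15.5) = 15.5
  E: 0 + 1(21.51) = 21.51
  B: 0 + 1(21.51) = 21.51

21.5 mol/s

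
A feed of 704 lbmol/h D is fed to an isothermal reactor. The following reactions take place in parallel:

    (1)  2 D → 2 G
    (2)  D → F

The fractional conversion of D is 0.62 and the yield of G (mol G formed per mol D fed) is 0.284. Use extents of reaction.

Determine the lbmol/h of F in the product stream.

237 lbmol/h

Yield of G: 2ξ₁ / 704 = 0.284 → ξ₁ = 99.97 lbmol/h.
Conversion of D: 2ξ₁ + 1ξ₂ = 0.62 × 704 = 436.5 → ξ₂ = 236.5 lbmol/h.
Outlet amounts (n = n₀ + Σ ν·ξ):
  D: 704 − 2(99.97) − 1(236.5) = 267.5
  G: 0 + 2(99.97) = 199.9
  F: 0 + 1(236.5) = 236.5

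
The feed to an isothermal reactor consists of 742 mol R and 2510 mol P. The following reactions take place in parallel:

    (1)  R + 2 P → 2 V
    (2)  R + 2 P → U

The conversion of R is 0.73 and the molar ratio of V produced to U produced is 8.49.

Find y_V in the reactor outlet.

Conversion of R: R consumed = 0.73 × 742 = 541.7 mol = 1ξ₁ + 1ξ₂.
Selectivity: 2ξ₁ / (1ξ₂) = 8.49 → ξ₁ = 4.245 ξ₂.
Substitute: (1·4.245 + 1) ξ₂ = 541.7 → ξ₂ = 103.3 mol, ξ₁ = 438.4 mol.
Outlet amounts (n = n₀ + Σ ν·ξ):
  R: 742 − 1(438.4) − 1(103.3) = 200.3
  P: 2510 − 2(438.4) − 2(103.3) = 1427
  V: 0 + 2(438.4) = 876.8
  U: 0 + 1(103.3) = 103.3
Total out = 2607 mol; y_V = 876.8 / 2607 = 0.3363.

0.336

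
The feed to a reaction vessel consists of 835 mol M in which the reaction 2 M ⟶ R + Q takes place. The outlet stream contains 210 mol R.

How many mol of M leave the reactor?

415 mol

For R: n = n₀ + 1ξ → 210 = 0 + 1ξ, giving ξ = 210 mol.
Outlet amounts (n = n₀ + ν ξ):
  M: 835 − 2(210) = 415
  R: 0 + 1(210) = 210
  Q: 0 + 1(210) = 210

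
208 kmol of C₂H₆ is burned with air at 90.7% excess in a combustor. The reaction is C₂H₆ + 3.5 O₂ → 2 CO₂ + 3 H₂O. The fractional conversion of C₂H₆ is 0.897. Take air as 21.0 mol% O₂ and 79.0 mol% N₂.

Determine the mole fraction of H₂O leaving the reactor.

0.081

Stoichiometric O₂ = 3.5 × 208 = 728 kmol; O₂ fed = 728 × 1.907 = 1388 kmol.
N₂ fed = 1388 × 79/21 = 5223 kmol.
Fuel reacted = 0.897 × 208 → ξ = 186.6 kmol.
Outlet (n = n₀ + ν ξ):
  C₂H₆: 208 − 1(186.6) = 21.42
  O₂: 1388 − 3.5(186.6) = 735.3
  N₂: 5223 (inert)
  CO₂: 0 + 2(186.6) = 373.2
  H₂O: 0 + 3(186.6) = 559.7
Total out = 6912 kmol; y_H₂O = 559.7 / 6912 = 0.08098.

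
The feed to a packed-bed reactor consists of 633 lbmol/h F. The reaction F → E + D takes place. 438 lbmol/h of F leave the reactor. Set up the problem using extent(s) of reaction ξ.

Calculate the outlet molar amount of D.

195 lbmol/h

For F: n = n₀ − 1ξ → 438 = 633 − 1ξ, giving ξ = 195 lbmol/h.
Outlet amounts (n = n₀ + ν ξ):
  F: 633 − 1(195) = 438
  E: 0 + 1(195) = 195
  D: 0 + 1(195) = 195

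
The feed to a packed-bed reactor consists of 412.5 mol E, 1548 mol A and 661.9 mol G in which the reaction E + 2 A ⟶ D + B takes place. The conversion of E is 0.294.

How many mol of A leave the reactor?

E reacted = 0.294 × 412.5 = 121.3 mol; ν_E = −1, so ξ = 121.3/1 = 121.3 mol.
Outlet amounts (n = n₀ + ν ξ):
  E: 412.5 − 1(121.3) = 291.2
  A: 1548 − 2(121.3) = 1305
  D: 0 + 1(121.3) = 121.3
  B: 0 + 1(121.3) = 121.3
  G: 661.9 (inert)

1310 mol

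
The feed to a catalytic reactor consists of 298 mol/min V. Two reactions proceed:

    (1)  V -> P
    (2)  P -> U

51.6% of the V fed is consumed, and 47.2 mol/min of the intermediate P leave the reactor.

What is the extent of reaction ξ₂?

Conversion of V: V consumed = 1ξ₁ = 0.516 × 298 → ξ₁ = 153.8 mol/min.
P balance: n_P = 0 + 1ξ₁ − 1ξ₂ = 47.2 → ξ₂ = (1·153.8 − 47.2)/1 = 106.6 mol/min.
Outlet amounts (n = n₀ + Σ ν·ξ):
  V: 298 − 1(153.8) = 144.2
  P: 0 + 1(153.8) − 1(106.6) = 47.2
  U: 0 + 1(106.6) = 106.6

ξ₂ = 107 mol/min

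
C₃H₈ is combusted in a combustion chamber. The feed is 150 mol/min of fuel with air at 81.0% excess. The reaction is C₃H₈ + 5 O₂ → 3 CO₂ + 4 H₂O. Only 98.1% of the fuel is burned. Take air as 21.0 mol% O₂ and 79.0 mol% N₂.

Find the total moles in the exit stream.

Stoichiometric O₂ = 5 × 150 = 750 mol/min; O₂ fed = 750 × 1.810 = 1358 mol/min.
N₂ fed = 1358 × 79/21 = 5107 mol/min.
Fuel reacted = 0.981 × 150 → ξ = 147.2 mol/min.
Outlet (n = n₀ + ν ξ):
  C₃H₈: 150 − 1(147.2) = 2.85
  O₂: 1358 − 5(147.2) = 621.8
  N₂: 5107 (inert)
  CO₂: 0 + 3(147.2) = 441.5
  H₂O: 0 + 4(147.2) = 588.6
Total out = 2.85 + 621.8 + 5107 + 441.5 + 588.6 = 6761 mol/min.

6760 mol/min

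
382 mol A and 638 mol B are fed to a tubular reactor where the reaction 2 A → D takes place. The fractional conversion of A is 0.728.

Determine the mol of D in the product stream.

A reacted = 0.728 × 382 = 278.1 mol; ν_A = −2, so ξ = 278.1/2 = 139 mol.
Outlet amounts (n = n₀ + ν ξ):
  A: 382 − 2(139) = 103.9
  D: 0 + 1(139) = 139
  B: 638 (inert)

139 mol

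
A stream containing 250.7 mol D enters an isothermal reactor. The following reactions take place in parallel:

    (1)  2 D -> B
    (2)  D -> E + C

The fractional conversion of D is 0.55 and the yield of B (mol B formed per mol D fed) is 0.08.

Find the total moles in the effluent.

328 mol

Yield of B: 1ξ₁ / 250.7 = 0.08 → ξ₁ = 20.06 mol.
Conversion of D: 2ξ₁ + 1ξ₂ = 0.55 × 250.7 = 137.9 → ξ₂ = 97.77 mol.
Outlet amounts (n = n₀ + Σ ν·ξ):
  D: 250.7 − 2(20.06) − 1(97.77) = 112.8
  B: 0 + 1(20.06) = 20.06
  E: 0 + 1(97.77) = 97.77
  C: 0 + 1(97.77) = 97.77
Total out = 112.8 + 20.06 + 97.77 + 97.77 = 328.4 mol.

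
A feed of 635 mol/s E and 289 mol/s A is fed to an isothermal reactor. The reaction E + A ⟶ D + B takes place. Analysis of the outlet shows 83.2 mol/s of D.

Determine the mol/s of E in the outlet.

552 mol/s

For D: n = n₀ + 1ξ → 83.2 = 0 + 1ξ, giving ξ = 83.2 mol/s.
Outlet amounts (n = n₀ + ν ξ):
  E: 635 − 1(83.2) = 551.8
  A: 289 − 1(83.2) = 205.8
  D: 0 + 1(83.2) = 83.2
  B: 0 + 1(83.2) = 83.2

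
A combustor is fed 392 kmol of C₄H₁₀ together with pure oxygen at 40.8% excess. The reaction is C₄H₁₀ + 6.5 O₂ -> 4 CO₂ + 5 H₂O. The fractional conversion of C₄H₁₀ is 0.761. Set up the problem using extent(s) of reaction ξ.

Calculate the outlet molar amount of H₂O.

1490 kmol

Stoichiometric O₂ = 6.5 × 392 = 2548 kmol; O₂ fed = 2548 × 1.408 = 3588 kmol.
Fuel reacted = 0.761 × 392 → ξ = 298.3 kmol.
Outlet (n = n₀ + ν ξ):
  C₄H₁₀: 392 − 1(298.3) = 93.69
  O₂: 3588 − 6.5(298.3) = 1649
  CO₂: 0 + 4(298.3) = 1193
  H₂O: 0 + 5(298.3) = 1492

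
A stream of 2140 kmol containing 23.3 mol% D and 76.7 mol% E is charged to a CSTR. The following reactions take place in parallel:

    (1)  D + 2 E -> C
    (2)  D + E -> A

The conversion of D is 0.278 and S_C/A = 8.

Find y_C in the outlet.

Conversion of D: D consumed = 0.278 × 498.6 = 138.6 kmol = 1ξ₁ + 1ξ₂.
Selectivity: 1ξ₁ / (1ξ₂) = 8 → ξ₁ = 8 ξ₂.
Substitute: (1·8 + 1) ξ₂ = 138.6 → ξ₂ = 15.4 kmol, ξ₁ = 123.2 kmol.
Outlet amounts (n = n₀ + Σ ν·ξ):
  D: 498.6 − 1(123.2) − 1(15.4) = 360
  E: 1641 − 2(123.2) − 1(15.4) = 1380
  C: 0 + 1(123.2) = 123.2
  A: 0 + 1(15.4) = 15.4
Total out = 1878 kmol; y_C = 123.2 / 1878 = 0.0656.

0.0656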